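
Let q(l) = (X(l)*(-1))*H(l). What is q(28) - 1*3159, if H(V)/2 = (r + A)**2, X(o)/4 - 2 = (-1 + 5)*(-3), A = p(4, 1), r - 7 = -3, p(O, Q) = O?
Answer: 1961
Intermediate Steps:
r = 4 (r = 7 - 3 = 4)
A = 4
X(o) = -40 (X(o) = 8 + 4*((-1 + 5)*(-3)) = 8 + 4*(4*(-3)) = 8 + 4*(-12) = 8 - 48 = -40)
H(V) = 128 (H(V) = 2*(4 + 4)**2 = 2*8**2 = 2*64 = 128)
q(l) = 5120 (q(l) = -40*(-1)*128 = 40*128 = 5120)
q(28) - 1*3159 = 5120 - 1*3159 = 5120 - 3159 = 1961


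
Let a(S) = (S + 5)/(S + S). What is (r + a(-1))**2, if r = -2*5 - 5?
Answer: 289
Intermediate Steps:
a(S) = (5 + S)/(2*S) (a(S) = (5 + S)/((2*S)) = (5 + S)*(1/(2*S)) = (5 + S)/(2*S))
r = -15 (r = -10 - 5 = -15)
(r + a(-1))**2 = (-15 + (1/2)*(5 - 1)/(-1))**2 = (-15 + (1/2)*(-1)*4)**2 = (-15 - 2)**2 = (-17)**2 = 289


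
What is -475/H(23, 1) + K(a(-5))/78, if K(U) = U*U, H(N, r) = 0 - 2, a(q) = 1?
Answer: 9263/39 ≈ 237.51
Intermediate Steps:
H(N, r) = -2
K(U) = U²
-475/H(23, 1) + K(a(-5))/78 = -475/(-2) + 1²/78 = -475*(-½) + 1*(1/78) = 475/2 + 1/78 = 9263/39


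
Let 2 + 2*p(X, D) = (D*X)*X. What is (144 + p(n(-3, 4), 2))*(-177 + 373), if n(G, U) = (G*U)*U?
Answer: 479612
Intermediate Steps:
n(G, U) = G*U²
p(X, D) = -1 + D*X²/2 (p(X, D) = -1 + ((D*X)*X)/2 = -1 + (D*X²)/2 = -1 + D*X²/2)
(144 + p(n(-3, 4), 2))*(-177 + 373) = (144 + (-1 + (½)*2*(-3*4²)²))*(-177 + 373) = (144 + (-1 + (½)*2*(-3*16)²))*196 = (144 + (-1 + (½)*2*(-48)²))*196 = (144 + (-1 + (½)*2*2304))*196 = (144 + (-1 + 2304))*196 = (144 + 2303)*196 = 2447*196 = 479612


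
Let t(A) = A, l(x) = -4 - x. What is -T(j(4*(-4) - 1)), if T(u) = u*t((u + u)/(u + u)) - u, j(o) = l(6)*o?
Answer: 0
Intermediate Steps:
j(o) = -10*o (j(o) = (-4 - 1*6)*o = (-4 - 6)*o = -10*o)
T(u) = 0 (T(u) = u*((u + u)/(u + u)) - u = u*((2*u)/((2*u))) - u = u*((2*u)*(1/(2*u))) - u = u*1 - u = u - u = 0)
-T(j(4*(-4) - 1)) = -1*0 = 0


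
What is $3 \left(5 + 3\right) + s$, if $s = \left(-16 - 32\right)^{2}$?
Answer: $2328$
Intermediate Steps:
$s = 2304$ ($s = \left(-48\right)^{2} = 2304$)
$3 \left(5 + 3\right) + s = 3 \left(5 + 3\right) + 2304 = 3 \cdot 8 + 2304 = 24 + 2304 = 2328$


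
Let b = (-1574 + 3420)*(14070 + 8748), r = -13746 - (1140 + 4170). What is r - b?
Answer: -42141084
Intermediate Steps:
r = -19056 (r = -13746 - 1*5310 = -13746 - 5310 = -19056)
b = 42122028 (b = 1846*22818 = 42122028)
r - b = -19056 - 1*42122028 = -19056 - 42122028 = -42141084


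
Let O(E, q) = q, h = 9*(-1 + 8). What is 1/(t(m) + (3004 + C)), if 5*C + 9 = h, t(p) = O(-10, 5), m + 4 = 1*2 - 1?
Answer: 5/15099 ≈ 0.00033115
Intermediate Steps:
m = -3 (m = -4 + (1*2 - 1) = -4 + (2 - 1) = -4 + 1 = -3)
h = 63 (h = 9*7 = 63)
t(p) = 5
C = 54/5 (C = -9/5 + (⅕)*63 = -9/5 + 63/5 = 54/5 ≈ 10.800)
1/(t(m) + (3004 + C)) = 1/(5 + (3004 + 54/5)) = 1/(5 + 15074/5) = 1/(15099/5) = 5/15099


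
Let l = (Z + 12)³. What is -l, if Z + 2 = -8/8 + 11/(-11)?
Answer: -512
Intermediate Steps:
Z = -4 (Z = -2 + (-8/8 + 11/(-11)) = -2 + (-8*⅛ + 11*(-1/11)) = -2 + (-1 - 1) = -2 - 2 = -4)
l = 512 (l = (-4 + 12)³ = 8³ = 512)
-l = -1*512 = -512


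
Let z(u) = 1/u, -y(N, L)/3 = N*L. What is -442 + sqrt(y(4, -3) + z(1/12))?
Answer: -442 + 4*sqrt(3) ≈ -435.07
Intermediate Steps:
y(N, L) = -3*L*N (y(N, L) = -3*N*L = -3*L*N)
-442 + sqrt(y(4, -3) + z(1/12)) = -442 + sqrt(-3*(-3)*4 + 1/(1/12)) = -442 + sqrt(36 + 1/(1/12)) = -442 + sqrt(36 + 12) = -442 + sqrt(48) = -442 + 4*sqrt(3)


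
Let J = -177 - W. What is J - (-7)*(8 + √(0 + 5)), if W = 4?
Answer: -125 + 7*√5 ≈ -109.35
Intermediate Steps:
J = -181 (J = -177 - 1*4 = -177 - 4 = -181)
J - (-7)*(8 + √(0 + 5)) = -181 - (-7)*(8 + √(0 + 5)) = -181 - (-7)*(8 + √5) = -181 - (-56 - 7*√5) = -181 + (56 + 7*√5) = -125 + 7*√5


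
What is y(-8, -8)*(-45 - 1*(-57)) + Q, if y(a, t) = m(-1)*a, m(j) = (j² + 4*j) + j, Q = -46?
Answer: 338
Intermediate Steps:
m(j) = j² + 5*j
y(a, t) = -4*a (y(a, t) = (-(5 - 1))*a = (-1*4)*a = -4*a)
y(-8, -8)*(-45 - 1*(-57)) + Q = (-4*(-8))*(-45 - 1*(-57)) - 46 = 32*(-45 + 57) - 46 = 32*12 - 46 = 384 - 46 = 338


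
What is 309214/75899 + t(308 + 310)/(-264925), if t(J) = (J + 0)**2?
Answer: 52930869274/20107542575 ≈ 2.6324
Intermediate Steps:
t(J) = J**2
309214/75899 + t(308 + 310)/(-264925) = 309214/75899 + (308 + 310)**2/(-264925) = 309214*(1/75899) + 618**2*(-1/264925) = 309214/75899 + 381924*(-1/264925) = 309214/75899 - 381924/264925 = 52930869274/20107542575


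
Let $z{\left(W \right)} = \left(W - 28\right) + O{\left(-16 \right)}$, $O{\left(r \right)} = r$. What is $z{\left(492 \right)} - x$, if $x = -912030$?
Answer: $912478$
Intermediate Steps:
$z{\left(W \right)} = -44 + W$ ($z{\left(W \right)} = \left(W - 28\right) - 16 = \left(-28 + W\right) - 16 = -44 + W$)
$z{\left(492 \right)} - x = \left(-44 + 492\right) - -912030 = 448 + 912030 = 912478$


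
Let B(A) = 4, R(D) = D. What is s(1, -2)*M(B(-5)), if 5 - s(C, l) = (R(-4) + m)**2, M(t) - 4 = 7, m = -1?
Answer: -220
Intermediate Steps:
M(t) = 11 (M(t) = 4 + 7 = 11)
s(C, l) = -20 (s(C, l) = 5 - (-4 - 1)**2 = 5 - 1*(-5)**2 = 5 - 1*25 = 5 - 25 = -20)
s(1, -2)*M(B(-5)) = -20*11 = -220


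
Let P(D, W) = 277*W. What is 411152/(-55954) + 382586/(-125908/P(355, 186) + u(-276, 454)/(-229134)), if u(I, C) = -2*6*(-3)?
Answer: -5265281677047061505/33632618701972 ≈ -1.5655e+5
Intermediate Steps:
u(I, C) = 36 (u(I, C) = -12*(-3) = 36)
411152/(-55954) + 382586/(-125908/P(355, 186) + u(-276, 454)/(-229134)) = 411152/(-55954) + 382586/(-125908/(277*186) + 36/(-229134)) = 411152*(-1/55954) + 382586/(-125908/51522 + 36*(-1/229134)) = -205576/27977 + 382586/(-125908*1/51522 - 6/38189) = -205576/27977 + 382586/(-62954/25761 - 6/38189) = -205576/27977 + 382586/(-2404304872/983786829) = -205576/27977 + 382586*(-983786829/2404304872) = -205576/27977 - 188191533879897/1202152436 = -5265281677047061505/33632618701972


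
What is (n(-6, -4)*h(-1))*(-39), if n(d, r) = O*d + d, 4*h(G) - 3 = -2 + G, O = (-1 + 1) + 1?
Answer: 0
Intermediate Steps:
O = 1 (O = 0 + 1 = 1)
h(G) = ¼ + G/4 (h(G) = ¾ + (-2 + G)/4 = ¾ + (-½ + G/4) = ¼ + G/4)
n(d, r) = 2*d (n(d, r) = 1*d + d = d + d = 2*d)
(n(-6, -4)*h(-1))*(-39) = ((2*(-6))*(¼ + (¼)*(-1)))*(-39) = -12*(¼ - ¼)*(-39) = -12*0*(-39) = 0*(-39) = 0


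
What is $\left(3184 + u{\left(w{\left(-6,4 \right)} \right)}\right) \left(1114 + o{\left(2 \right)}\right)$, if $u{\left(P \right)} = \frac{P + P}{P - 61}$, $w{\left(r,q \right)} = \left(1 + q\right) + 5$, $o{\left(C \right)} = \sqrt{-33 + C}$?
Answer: $\frac{180873496}{51} + \frac{162364 i \sqrt{31}}{51} \approx 3.5465 \cdot 10^{6} + 17726.0 i$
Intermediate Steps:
$w{\left(r,q \right)} = 6 + q$
$u{\left(P \right)} = \frac{2 P}{-61 + P}$
$\left(3184 + u{\left(w{\left(-6,4 \right)} \right)}\right) \left(1114 + o{\left(2 \right)}\right) = \left(3184 + \frac{2 \left(6 + 4\right)}{-61 + \left(6 + 4\right)}\right) \left(1114 + \sqrt{-33 + 2}\right) = \left(3184 + 2 \cdot 10 \frac{1}{-61 + 10}\right) \left(1114 + \sqrt{-31}\right) = \left(3184 + 2 \cdot 10 \frac{1}{-51}\right) \left(1114 + i \sqrt{31}\right) = \left(3184 + 2 \cdot 10 \left(- \frac{1}{51}\right)\right) \left(1114 + i \sqrt{31}\right) = \left(3184 - \frac{20}{51}\right) \left(1114 + i \sqrt{31}\right) = \frac{162364 \left(1114 + i \sqrt{31}\right)}{51} = \frac{180873496}{51} + \frac{162364 i \sqrt{31}}{51}$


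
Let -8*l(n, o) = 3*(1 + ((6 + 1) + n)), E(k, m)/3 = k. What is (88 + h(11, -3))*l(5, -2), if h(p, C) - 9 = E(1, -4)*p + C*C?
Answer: -5421/8 ≈ -677.63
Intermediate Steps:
E(k, m) = 3*k
h(p, C) = 9 + C² + 3*p (h(p, C) = 9 + ((3*1)*p + C*C) = 9 + (3*p + C²) = 9 + (C² + 3*p) = 9 + C² + 3*p)
l(n, o) = -3 - 3*n/8 (l(n, o) = -3*(1 + ((6 + 1) + n))/8 = -3*(1 + (7 + n))/8 = -3*(8 + n)/8 = -(24 + 3*n)/8 = -3 - 3*n/8)
(88 + h(11, -3))*l(5, -2) = (88 + (9 + (-3)² + 3*11))*(-3 - 3/8*5) = (88 + (9 + 9 + 33))*(-3 - 15/8) = (88 + 51)*(-39/8) = 139*(-39/8) = -5421/8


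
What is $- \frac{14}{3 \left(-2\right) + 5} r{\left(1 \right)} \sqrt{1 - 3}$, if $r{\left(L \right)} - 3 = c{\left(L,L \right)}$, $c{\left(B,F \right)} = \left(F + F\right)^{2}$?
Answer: $98 i \sqrt{2} \approx 138.59 i$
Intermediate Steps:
$c{\left(B,F \right)} = 4 F^{2}$ ($c{\left(B,F \right)} = \left(2 F\right)^{2} = 4 F^{2}$)
$r{\left(L \right)} = 3 + 4 L^{2}$
$- \frac{14}{3 \left(-2\right) + 5} r{\left(1 \right)} \sqrt{1 - 3} = - \frac{14}{3 \left(-2\right) + 5} \left(3 + 4 \cdot 1^{2}\right) \sqrt{1 - 3} = - \frac{14}{-6 + 5} \left(3 + 4 \cdot 1\right) \sqrt{-2} = - \frac{14}{-1} \left(3 + 4\right) i \sqrt{2} = \left(-14\right) \left(-1\right) 7 i \sqrt{2} = 14 \cdot 7 i \sqrt{2} = 98 i \sqrt{2}$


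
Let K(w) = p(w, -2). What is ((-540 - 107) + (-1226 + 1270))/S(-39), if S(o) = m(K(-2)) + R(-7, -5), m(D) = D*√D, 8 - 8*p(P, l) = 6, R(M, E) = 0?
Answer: -4824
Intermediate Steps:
p(P, l) = ¼ (p(P, l) = 1 - ⅛*6 = 1 - ¾ = ¼)
K(w) = ¼
m(D) = D^(3/2)
S(o) = ⅛ (S(o) = (¼)^(3/2) + 0 = ⅛ + 0 = ⅛)
((-540 - 107) + (-1226 + 1270))/S(-39) = ((-540 - 107) + (-1226 + 1270))/(⅛) = (-647 + 44)*8 = -603*8 = -4824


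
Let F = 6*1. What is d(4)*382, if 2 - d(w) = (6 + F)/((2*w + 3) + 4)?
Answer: 2292/5 ≈ 458.40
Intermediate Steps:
F = 6
d(w) = 2 - 12/(7 + 2*w) (d(w) = 2 - (6 + 6)/((2*w + 3) + 4) = 2 - 12/((3 + 2*w) + 4) = 2 - 12/(7 + 2*w))
d(4)*382 = (2*(1 + 2*4)/(7 + 2*4))*382 = (2*(1 + 8)/(7 + 8))*382 = (2*9/15)*382 = (2*(1/15)*9)*382 = (6/5)*382 = 2292/5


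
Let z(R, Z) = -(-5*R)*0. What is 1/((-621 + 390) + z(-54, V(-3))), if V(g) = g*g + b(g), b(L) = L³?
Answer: -1/231 ≈ -0.0043290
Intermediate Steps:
V(g) = g² + g³ (V(g) = g*g + g³ = g² + g³)
z(R, Z) = 0 (z(R, Z) = -1*0 = 0)
1/((-621 + 390) + z(-54, V(-3))) = 1/((-621 + 390) + 0) = 1/(-231 + 0) = 1/(-231) = -1/231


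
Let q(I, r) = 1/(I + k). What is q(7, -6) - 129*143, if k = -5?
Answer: -36893/2 ≈ -18447.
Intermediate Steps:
q(I, r) = 1/(-5 + I) (q(I, r) = 1/(I - 5) = 1/(-5 + I))
q(7, -6) - 129*143 = 1/(-5 + 7) - 129*143 = 1/2 - 18447 = ½ - 18447 = -36893/2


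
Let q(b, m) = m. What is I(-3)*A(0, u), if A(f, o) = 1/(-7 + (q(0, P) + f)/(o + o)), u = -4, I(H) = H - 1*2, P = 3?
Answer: 40/59 ≈ 0.67797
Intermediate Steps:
I(H) = -2 + H (I(H) = H - 2 = -2 + H)
A(f, o) = 1/(-7 + (3 + f)/(2*o)) (A(f, o) = 1/(-7 + (3 + f)/(o + o)) = 1/(-7 + (3 + f)/((2*o))) = 1/(-7 + (3 + f)*(1/(2*o))) = 1/(-7 + (3 + f)/(2*o)))
I(-3)*A(0, u) = (-2 - 3)*(2*(-4)/(3 + 0 - 14*(-4))) = -10*(-4)/(3 + 0 + 56) = -10*(-4)/59 = -5*(-8/59) = 40/59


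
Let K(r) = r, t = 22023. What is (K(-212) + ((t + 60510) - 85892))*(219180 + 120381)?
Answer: -1212572331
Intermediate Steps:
(K(-212) + ((t + 60510) - 85892))*(219180 + 120381) = (-212 + ((22023 + 60510) - 85892))*(219180 + 120381) = (-212 + (82533 - 85892))*339561 = (-212 - 3359)*339561 = -3571*339561 = -1212572331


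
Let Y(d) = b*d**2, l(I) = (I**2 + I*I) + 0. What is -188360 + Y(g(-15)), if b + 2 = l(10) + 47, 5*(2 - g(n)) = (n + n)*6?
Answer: 165420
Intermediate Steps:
l(I) = 2*I**2 (l(I) = (I**2 + I**2) + 0 = 2*I**2 + 0 = 2*I**2)
g(n) = 2 - 12*n/5 (g(n) = 2 - (n + n)*6/5 = 2 - 2*n*6/5 = 2 - 12*n/5)
b = 245 (b = -2 + (2*10**2 + 47) = -2 + (2*100 + 47) = -2 + (200 + 47) = -2 + 247 = 245)
Y(d) = 245*d**2
-188360 + Y(g(-15)) = -188360 + 245*(2 - 12/5*(-15))**2 = -188360 + 245*(2 + 36)**2 = -188360 + 245*38**2 = -188360 + 245*1444 = -188360 + 353780 = 165420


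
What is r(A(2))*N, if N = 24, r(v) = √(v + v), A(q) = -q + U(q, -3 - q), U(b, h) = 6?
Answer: 48*√2 ≈ 67.882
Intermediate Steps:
A(q) = 6 - q (A(q) = -q + 6 = 6 - q)
r(v) = √2*√v (r(v) = √(2*v) = √2*√v)
r(A(2))*N = (√2*√(6 - 1*2))*24 = (√2*√(6 - 2))*24 = (√2*√4)*24 = (√2*2)*24 = (2*√2)*24 = 48*√2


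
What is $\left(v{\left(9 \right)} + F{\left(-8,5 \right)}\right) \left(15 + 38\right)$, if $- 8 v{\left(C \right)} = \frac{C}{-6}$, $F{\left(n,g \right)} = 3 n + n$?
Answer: $- \frac{26977}{16} \approx -1686.1$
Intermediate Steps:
$F{\left(n,g \right)} = 4 n$
$v{\left(C \right)} = \frac{C}{48}$ ($v{\left(C \right)} = - \frac{C \frac{1}{-6}}{8} = - \frac{C \left(- \frac{1}{6}\right)}{8} = - \frac{\left(- \frac{1}{6}\right) C}{8} = \frac{C}{48}$)
$\left(v{\left(9 \right)} + F{\left(-8,5 \right)}\right) \left(15 + 38\right) = \left(\frac{1}{48} \cdot 9 + 4 \left(-8\right)\right) \left(15 + 38\right) = \left(\frac{3}{16} - 32\right) 53 = \left(- \frac{509}{16}\right) 53 = - \frac{26977}{16}$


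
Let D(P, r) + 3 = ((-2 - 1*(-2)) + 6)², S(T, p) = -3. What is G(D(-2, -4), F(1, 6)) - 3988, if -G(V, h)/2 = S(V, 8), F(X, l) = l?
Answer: -3982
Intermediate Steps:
D(P, r) = 33 (D(P, r) = -3 + ((-2 - 1*(-2)) + 6)² = -3 + ((-2 + 2) + 6)² = -3 + (0 + 6)² = -3 + 6² = -3 + 36 = 33)
G(V, h) = 6 (G(V, h) = -2*(-3) = 6)
G(D(-2, -4), F(1, 6)) - 3988 = 6 - 3988 = -3982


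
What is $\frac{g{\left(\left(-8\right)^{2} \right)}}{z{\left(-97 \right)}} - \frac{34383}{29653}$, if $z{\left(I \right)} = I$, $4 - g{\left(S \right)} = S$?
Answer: $- \frac{1555971}{2876341} \approx -0.54095$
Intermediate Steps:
$g{\left(S \right)} = 4 - S$
$\frac{g{\left(\left(-8\right)^{2} \right)}}{z{\left(-97 \right)}} - \frac{34383}{29653} = \frac{4 - \left(-8\right)^{2}}{-97} - \frac{34383}{29653} = \left(4 - 64\right) \left(- \frac{1}{97}\right) - \frac{34383}{29653} = \left(-60\right) \left(- \frac{1}{97}\right) - \frac{34383}{29653} = \frac{60}{97} - \frac{34383}{29653} = - \frac{1555971}{2876341}$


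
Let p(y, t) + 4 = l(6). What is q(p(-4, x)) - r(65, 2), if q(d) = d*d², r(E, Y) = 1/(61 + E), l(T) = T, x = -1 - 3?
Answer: 1007/126 ≈ 7.9921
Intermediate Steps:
x = -4
p(y, t) = 2 (p(y, t) = -4 + 6 = 2)
q(d) = d³
q(p(-4, x)) - r(65, 2) = 2³ - 1/(61 + 65) = 8 - 1/126 = 1007/126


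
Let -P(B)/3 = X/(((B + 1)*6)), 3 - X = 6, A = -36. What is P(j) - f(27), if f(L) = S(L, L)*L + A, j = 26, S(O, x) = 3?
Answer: -809/18 ≈ -44.944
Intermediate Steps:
X = -3 (X = 3 - 1*6 = 3 - 6 = -3)
P(B) = 9/(6 + 6*B) (P(B) = -(-9)/((B + 1)*6) = -(-9)/((1 + B)*6) = -(-9)/(6 + 6*B) = 9/(6 + 6*B))
f(L) = -36 + 3*L (f(L) = 3*L - 36 = -36 + 3*L)
P(j) - f(27) = 3/(2*(1 + 26)) - (-36 + 3*27) = (3/2)/27 - (-36 + 81) = (3/2)*(1/27) - 1*45 = 1/18 - 45 = -809/18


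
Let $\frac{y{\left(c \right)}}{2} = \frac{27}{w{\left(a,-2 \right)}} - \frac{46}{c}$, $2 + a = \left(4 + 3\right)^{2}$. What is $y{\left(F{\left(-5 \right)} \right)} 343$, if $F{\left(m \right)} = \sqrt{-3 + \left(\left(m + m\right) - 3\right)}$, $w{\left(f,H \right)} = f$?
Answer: $\frac{18522}{47} + 7889 i \approx 394.08 + 7889.0 i$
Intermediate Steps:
$a = 47$ ($a = -2 + \left(4 + 3\right)^{2} = -2 + 7^{2} = -2 + 49 = 47$)
$F{\left(m \right)} = \sqrt{-6 + 2 m}$ ($F{\left(m \right)} = \sqrt{-3 + \left(2 m - 3\right)} = \sqrt{-3 + \left(-3 + 2 m\right)} = \sqrt{-6 + 2 m}$)
$y{\left(c \right)} = \frac{54}{47} - \frac{92}{c}$ ($y{\left(c \right)} = 2 \left(\frac{27}{47} - \frac{46}{c}\right) = \frac{54}{47} - \frac{92}{c}$)
$y{\left(F{\left(-5 \right)} \right)} 343 = \left(\frac{54}{47} - \frac{92}{\sqrt{-6 + 2 \left(-5\right)}}\right) 343 = \left(\frac{54}{47} - \frac{92}{\sqrt{-6 - 10}}\right) 343 = \left(\frac{54}{47} - \frac{92}{\sqrt{-16}}\right) 343 = \left(\frac{54}{47} - \frac{92}{4 i}\right) 343 = \left(\frac{54}{47} - 92 \left(- \frac{i}{4}\right)\right) 343 = \left(\frac{54}{47} + 23 i\right) 343 = \frac{18522}{47} + 7889 i$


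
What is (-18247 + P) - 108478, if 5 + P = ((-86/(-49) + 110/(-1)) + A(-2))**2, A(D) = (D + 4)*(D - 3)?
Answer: -270708294/2401 ≈ -1.1275e+5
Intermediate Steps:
A(D) = (-3 + D)*(4 + D) (A(D) = (4 + D)*(-3 + D) = (-3 + D)*(4 + D))
P = 33558431/2401 (P = -5 + ((-86/(-49) + 110/(-1)) + (-12 - 2 + (-2)**2))**2 = -5 + ((-86*(-1/49) + 110*(-1)) + (-12 - 2 + 4))**2 = -5 + ((86/49 - 110) - 10)**2 = -5 + (-5304/49 - 10)**2 = -5 + (-5794/49)**2 = -5 + 33570436/2401 = 33558431/2401 ≈ 13977.)
(-18247 + P) - 108478 = (-18247 + 33558431/2401) - 108478 = -10252616/2401 - 108478 = -270708294/2401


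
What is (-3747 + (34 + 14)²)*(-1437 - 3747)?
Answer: 7480512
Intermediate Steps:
(-3747 + (34 + 14)²)*(-1437 - 3747) = (-3747 + 48²)*(-5184) = (-3747 + 2304)*(-5184) = -1443*(-5184) = 7480512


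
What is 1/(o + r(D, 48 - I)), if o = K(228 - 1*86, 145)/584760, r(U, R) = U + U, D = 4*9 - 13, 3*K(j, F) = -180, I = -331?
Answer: 9746/448315 ≈ 0.021739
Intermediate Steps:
K(j, F) = -60 (K(j, F) = (⅓)*(-180) = -60)
D = 23 (D = 36 - 13 = 23)
r(U, R) = 2*U
o = -1/9746 (o = -60/584760 = -60*1/584760 = -1/9746 ≈ -0.00010261)
1/(o + r(D, 48 - I)) = 1/(-1/9746 + 2*23) = 1/(-1/9746 + 46) = 1/(448315/9746) = 9746/448315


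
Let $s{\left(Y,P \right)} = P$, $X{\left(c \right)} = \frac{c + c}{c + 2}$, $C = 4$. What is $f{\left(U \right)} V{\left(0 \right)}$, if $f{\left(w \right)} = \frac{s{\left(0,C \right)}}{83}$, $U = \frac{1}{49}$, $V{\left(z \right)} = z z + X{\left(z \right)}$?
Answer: $0$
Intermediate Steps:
$X{\left(c \right)} = \frac{2 c}{2 + c}$
$V{\left(z \right)} = z^{2} + \frac{2 z}{2 + z}$ ($V{\left(z \right)} = z z + \frac{2 z}{2 + z} = z^{2} + \frac{2 z}{2 + z}$)
$U = \frac{1}{49} \approx 0.020408$
$f{\left(w \right)} = \frac{4}{83}$
$f{\left(U \right)} V{\left(0 \right)} = \frac{4 \frac{0 \left(2 + 0 \left(2 + 0\right)\right)}{2 + 0}}{83} = \frac{4 \frac{0 \left(2 + 0 \cdot 2\right)}{2}}{83} = \frac{4 \cdot 0 \cdot \frac{1}{2} \left(2 + 0\right)}{83} = \frac{4 \cdot 0 \cdot \frac{1}{2} \cdot 2}{83} = \frac{4}{83} \cdot 0 = 0$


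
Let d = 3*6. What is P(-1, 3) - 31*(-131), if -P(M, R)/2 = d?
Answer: 4025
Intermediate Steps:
d = 18
P(M, R) = -36 (P(M, R) = -2*18 = -36)
P(-1, 3) - 31*(-131) = -36 - 31*(-131) = -36 + 4061 = 4025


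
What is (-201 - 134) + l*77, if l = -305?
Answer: -23820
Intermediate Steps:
(-201 - 134) + l*77 = (-201 - 134) - 305*77 = -335 - 23485 = -23820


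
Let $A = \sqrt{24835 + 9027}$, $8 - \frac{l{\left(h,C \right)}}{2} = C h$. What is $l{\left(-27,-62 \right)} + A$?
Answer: $-3332 + \sqrt{33862} \approx -3148.0$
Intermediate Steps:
$l{\left(h,C \right)} = 16 - 2 C h$
$A = \sqrt{33862} \approx 184.02$
$l{\left(-27,-62 \right)} + A = \left(16 - \left(-124\right) \left(-27\right)\right) + \sqrt{33862} = \left(16 - 3348\right) + \sqrt{33862} = -3332 + \sqrt{33862}$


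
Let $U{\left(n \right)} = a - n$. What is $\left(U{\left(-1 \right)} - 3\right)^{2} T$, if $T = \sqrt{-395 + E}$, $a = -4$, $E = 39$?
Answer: $72 i \sqrt{89} \approx 679.25 i$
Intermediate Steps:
$U{\left(n \right)} = -4 - n$
$T = 2 i \sqrt{89}$ ($T = \sqrt{-395 + 39} = \sqrt{-356} = 2 i \sqrt{89} \approx 18.868 i$)
$\left(U{\left(-1 \right)} - 3\right)^{2} T = \left(\left(-4 - -1\right) - 3\right)^{2} \cdot 2 i \sqrt{89} = \left(\left(-4 + 1\right) - 3\right)^{2} \cdot 2 i \sqrt{89} = \left(-3 - 3\right)^{2} \cdot 2 i \sqrt{89} = \left(-6\right)^{2} \cdot 2 i \sqrt{89} = 36 \cdot 2 i \sqrt{89} = 72 i \sqrt{89}$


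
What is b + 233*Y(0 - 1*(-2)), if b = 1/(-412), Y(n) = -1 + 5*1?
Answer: 383983/412 ≈ 932.00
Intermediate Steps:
Y(n) = 4 (Y(n) = -1 + 5 = 4)
b = -1/412 ≈ -0.0024272
b + 233*Y(0 - 1*(-2)) = -1/412 + 233*4 = -1/412 + 932 = 383983/412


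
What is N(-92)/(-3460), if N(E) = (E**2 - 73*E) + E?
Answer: -3772/865 ≈ -4.3607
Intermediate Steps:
N(E) = E**2 - 72*E
N(-92)/(-3460) = -92*(-72 - 92)/(-3460) = -92*(-164)*(-1/3460) = 15088*(-1/3460) = -3772/865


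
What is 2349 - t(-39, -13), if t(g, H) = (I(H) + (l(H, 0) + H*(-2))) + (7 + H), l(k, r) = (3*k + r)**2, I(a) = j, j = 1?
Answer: 807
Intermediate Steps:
I(a) = 1
l(k, r) = (r + 3*k)**2
t(g, H) = 8 - H + 9*H**2 (t(g, H) = (1 + ((0 + 3*H)**2 + H*(-2))) + (7 + H) = (1 + ((3*H)**2 - 2*H)) + (7 + H) = (1 + (9*H**2 - 2*H)) + (7 + H) = (1 + (-2*H + 9*H**2)) + (7 + H) = (1 - 2*H + 9*H**2) + (7 + H) = 8 - H + 9*H**2)
2349 - t(-39, -13) = 2349 - (8 - 1*(-13) + 9*(-13)**2) = 2349 - (8 + 13 + 9*169) = 2349 - (8 + 13 + 1521) = 2349 - 1*1542 = 2349 - 1542 = 807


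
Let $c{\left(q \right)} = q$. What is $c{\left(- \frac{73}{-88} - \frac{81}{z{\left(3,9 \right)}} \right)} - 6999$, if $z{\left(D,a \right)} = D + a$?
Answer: $- \frac{616433}{88} \approx -7004.9$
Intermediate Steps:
$c{\left(- \frac{73}{-88} - \frac{81}{z{\left(3,9 \right)}} \right)} - 6999 = \left(- \frac{73}{-88} - \frac{81}{3 + 9}\right) - 6999 = \left(\left(-73\right) \left(- \frac{1}{88}\right) - \frac{81}{12}\right) - 6999 = \left(\frac{73}{88} - \frac{27}{4}\right) - 6999 = - \frac{521}{88} - 6999 = - \frac{616433}{88}$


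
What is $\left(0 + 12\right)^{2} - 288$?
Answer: $-144$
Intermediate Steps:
$\left(0 + 12\right)^{2} - 288 = 12^{2} - 288 = 144 - 288 = -144$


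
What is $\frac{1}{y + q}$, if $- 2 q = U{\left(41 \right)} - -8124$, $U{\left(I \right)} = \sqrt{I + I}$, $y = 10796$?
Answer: $\frac{13468}{90693471} + \frac{\sqrt{82}}{90693471} \approx 0.0001486$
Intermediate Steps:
$U{\left(I \right)} = \sqrt{2} \sqrt{I}$ ($U{\left(I \right)} = \sqrt{2 I} = \sqrt{2} \sqrt{I}$)
$q = -4062 - \frac{\sqrt{82}}{2}$ ($q = - \frac{\sqrt{2} \sqrt{41} - -8124}{2} = - \frac{\sqrt{82} + 8124}{2} = - \frac{8124 + \sqrt{82}}{2} = -4062 - \frac{\sqrt{82}}{2} \approx -4066.5$)
$\frac{1}{y + q} = \frac{1}{10796 - \left(4062 + \frac{\sqrt{82}}{2}\right)} = \frac{1}{6734 - \frac{\sqrt{82}}{2}}$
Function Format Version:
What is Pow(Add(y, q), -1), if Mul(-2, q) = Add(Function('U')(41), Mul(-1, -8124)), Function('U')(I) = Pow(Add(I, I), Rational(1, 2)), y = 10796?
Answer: Add(Rational(13468, 90693471), Mul(Rational(1, 90693471), Pow(82, Rational(1, 2)))) ≈ 0.00014860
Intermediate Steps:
Function('U')(I) = Mul(Pow(2, Rational(1, 2)), Pow(I, Rational(1, 2))) (Function('U')(I) = Pow(Mul(2, I), Rational(1, 2)) = Mul(Pow(2, Rational(1, 2)), Pow(I, Rational(1, 2))))
q = Add(-4062, Mul(Rational(-1, 2), Pow(82, Rational(1, 2)))) (q = Mul(Rational(-1, 2), Add(Mul(Pow(2, Rational(1, 2)), Pow(41, Rational(1, 2))), Mul(-1, -8124))) = Mul(Rational(-1, 2), Add(Pow(82, Rational(1, 2)), 8124)) = Mul(Rational(-1, 2), Add(8124, Pow(82, Rational(1, 2)))) = Add(-4062, Mul(Rational(-1, 2), Pow(82, Rational(1, 2)))) ≈ -4066.5)
Pow(Add(y, q), -1) = Pow(Add(10796, Add(-4062, Mul(Rational(-1, 2), Pow(82, Rational(1, 2))))), -1) = Pow(Add(6734, Mul(Rational(-1, 2), Pow(82, Rational(1, 2)))), -1)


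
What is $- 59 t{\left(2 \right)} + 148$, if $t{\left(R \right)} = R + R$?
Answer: $-88$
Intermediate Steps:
$t{\left(R \right)} = 2 R$
$- 59 t{\left(2 \right)} + 148 = - 59 \cdot 2 \cdot 2 + 148 = \left(-59\right) 4 + 148 = -236 + 148 = -88$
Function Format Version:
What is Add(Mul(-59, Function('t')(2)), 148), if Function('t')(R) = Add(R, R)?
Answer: -88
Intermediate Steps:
Function('t')(R) = Mul(2, R)
Add(Mul(-59, Function('t')(2)), 148) = Add(Mul(-59, Mul(2, 2)), 148) = Add(Mul(-59, 4), 148) = Add(-236, 148) = -88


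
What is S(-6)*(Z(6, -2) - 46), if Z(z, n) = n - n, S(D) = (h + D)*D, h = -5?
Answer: -3036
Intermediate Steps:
S(D) = D*(-5 + D) (S(D) = (-5 + D)*D = D*(-5 + D))
Z(z, n) = 0
S(-6)*(Z(6, -2) - 46) = (-6*(-5 - 6))*(0 - 46) = -6*(-11)*(-46) = 66*(-46) = -3036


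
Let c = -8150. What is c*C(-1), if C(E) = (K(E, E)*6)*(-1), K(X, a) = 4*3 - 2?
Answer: 489000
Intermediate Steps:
K(X, a) = 10 (K(X, a) = 12 - 2 = 10)
C(E) = -60 (C(E) = (10*6)*(-1) = 60*(-1) = -60)
c*C(-1) = -8150*(-60) = 489000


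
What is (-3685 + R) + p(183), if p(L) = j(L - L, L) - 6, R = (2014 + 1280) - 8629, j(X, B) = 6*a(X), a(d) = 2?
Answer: -9014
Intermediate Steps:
j(X, B) = 12 (j(X, B) = 6*2 = 12)
R = -5335 (R = 3294 - 8629 = -5335)
p(L) = 6 (p(L) = 12 - 6 = 6)
(-3685 + R) + p(183) = (-3685 - 5335) + 6 = -9020 + 6 = -9014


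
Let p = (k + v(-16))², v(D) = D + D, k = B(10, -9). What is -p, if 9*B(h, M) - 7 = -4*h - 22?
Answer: -117649/81 ≈ -1452.5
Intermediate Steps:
B(h, M) = -5/3 - 4*h/9 (B(h, M) = 7/9 + (-4*h - 22)/9 = 7/9 + (-22 - 4*h)/9 = 7/9 + (-22/9 - 4*h/9) = -5/3 - 4*h/9)
k = -55/9 (k = -5/3 - 4/9*10 = -5/3 - 40/9 = -55/9 ≈ -6.1111)
v(D) = 2*D
p = 117649/81 (p = (-55/9 + 2*(-16))² = (-55/9 - 32)² = (-343/9)² = 117649/81 ≈ 1452.5)
-p = -1*117649/81 = -117649/81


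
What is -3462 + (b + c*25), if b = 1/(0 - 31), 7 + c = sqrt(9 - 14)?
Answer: -112748/31 + 25*I*sqrt(5) ≈ -3637.0 + 55.902*I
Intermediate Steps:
c = -7 + I*sqrt(5) (c = -7 + sqrt(9 - 14) = -7 + sqrt(-5) = -7 + I*sqrt(5) ≈ -7.0 + 2.2361*I)
b = -1/31 (b = 1/(-31) = -1/31 ≈ -0.032258)
-3462 + (b + c*25) = -3462 + (-1/31 + (-7 + I*sqrt(5))*25) = -3462 + (-1/31 + (-175 + 25*I*sqrt(5))) = -3462 + (-5426/31 + 25*I*sqrt(5)) = -112748/31 + 25*I*sqrt(5)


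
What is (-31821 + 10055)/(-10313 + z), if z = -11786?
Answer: 21766/22099 ≈ 0.98493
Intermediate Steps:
(-31821 + 10055)/(-10313 + z) = (-31821 + 10055)/(-10313 - 11786) = -21766/(-22099) = -21766*(-1/22099) = 21766/22099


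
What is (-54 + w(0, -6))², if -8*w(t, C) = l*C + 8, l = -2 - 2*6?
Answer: 17161/4 ≈ 4290.3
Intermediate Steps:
l = -14 (l = -2 - 12 = -14)
w(t, C) = -1 + 7*C/4 (w(t, C) = -(-14*C + 8)/8 = -(8 - 14*C)/8 = -1 + 7*C/4)
(-54 + w(0, -6))² = (-54 + (-1 + (7/4)*(-6)))² = (-54 + (-1 - 21/2))² = (-54 - 23/2)² = (-131/2)² = 17161/4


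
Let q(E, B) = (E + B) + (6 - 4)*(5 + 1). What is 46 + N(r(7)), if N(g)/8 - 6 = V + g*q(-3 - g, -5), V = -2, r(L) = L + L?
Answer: -1042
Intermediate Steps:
r(L) = 2*L
q(E, B) = 12 + B + E (q(E, B) = (B + E) + 2*6 = (B + E) + 12 = 12 + B + E)
N(g) = 32 + 8*g*(4 - g) (N(g) = 48 + 8*(-2 + g*(12 - 5 + (-3 - g))) = 48 + 8*(-2 + g*(4 - g)) = 48 + (-16 + 8*g*(4 - g)) = 32 + 8*g*(4 - g))
46 + N(r(7)) = 46 + (32 - 8*2*7*(-4 + 2*7)) = 46 + (32 - 8*14*(-4 + 14)) = 46 + (32 - 8*14*10) = 46 + (32 - 1120) = 46 - 1088 = -1042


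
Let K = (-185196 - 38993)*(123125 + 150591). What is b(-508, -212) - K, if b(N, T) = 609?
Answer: 61364116933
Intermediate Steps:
K = -61364116324 (K = -224189*273716 = -61364116324)
b(-508, -212) - K = 609 - 1*(-61364116324) = 609 + 61364116324 = 61364116933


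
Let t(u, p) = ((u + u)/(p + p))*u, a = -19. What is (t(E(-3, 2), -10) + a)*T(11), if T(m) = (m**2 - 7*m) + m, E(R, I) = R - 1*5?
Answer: -1397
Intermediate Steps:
E(R, I) = -5 + R (E(R, I) = R - 5 = -5 + R)
T(m) = m**2 - 6*m
t(u, p) = u**2/p (t(u, p) = ((2*u)/((2*p)))*u = ((2*u)*(1/(2*p)))*u = (u/p)*u = u**2/p)
(t(E(-3, 2), -10) + a)*T(11) = ((-5 - 3)**2/(-10) - 19)*(11*(-6 + 11)) = (-1/10*(-8)**2 - 19)*(11*5) = (-1/10*64 - 19)*55 = (-32/5 - 19)*55 = -127/5*55 = -1397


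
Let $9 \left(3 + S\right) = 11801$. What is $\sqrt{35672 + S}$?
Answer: $\frac{\sqrt{332822}}{3} \approx 192.3$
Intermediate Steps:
$S = \frac{11774}{9}$ ($S = -3 + \frac{1}{9} \cdot 11801 = -3 + \frac{11801}{9} = \frac{11774}{9} \approx 1308.2$)
$\sqrt{35672 + S} = \sqrt{35672 + \frac{11774}{9}} = \sqrt{\frac{332822}{9}} = \frac{\sqrt{332822}}{3}$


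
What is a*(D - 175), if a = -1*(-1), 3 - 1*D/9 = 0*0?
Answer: -148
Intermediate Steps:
D = 27 (D = 27 - 0*0 = 27 - 9*0 = 27 + 0 = 27)
a = 1
a*(D - 175) = 1*(27 - 175) = 1*(-148) = -148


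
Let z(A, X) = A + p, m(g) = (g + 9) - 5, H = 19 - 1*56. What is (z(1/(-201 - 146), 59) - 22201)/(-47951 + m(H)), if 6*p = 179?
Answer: 46160375/99902688 ≈ 0.46205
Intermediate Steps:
p = 179/6 (p = (⅙)*179 = 179/6 ≈ 29.833)
H = -37 (H = 19 - 56 = -37)
m(g) = 4 + g (m(g) = (9 + g) - 5 = 4 + g)
z(A, X) = 179/6 + A (z(A, X) = A + 179/6 = 179/6 + A)
(z(1/(-201 - 146), 59) - 22201)/(-47951 + m(H)) = ((179/6 + 1/(-201 - 146)) - 22201)/(-47951 + (4 - 37)) = ((179/6 + 1/(-347)) - 22201)/(-47951 - 33) = ((179/6 - 1/347) - 22201)/(-47984) = (62107/2082 - 22201)*(-1/47984) = -46160375/2082*(-1/47984) = 46160375/99902688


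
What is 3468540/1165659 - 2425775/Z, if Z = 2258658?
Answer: 1668873052865/877608341874 ≈ 1.9016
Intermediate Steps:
3468540/1165659 - 2425775/Z = 3468540/1165659 - 2425775/2258658 = 3468540*(1/1165659) - 2425775*1/2258658 = 1156180/388553 - 2425775/2258658 = 1668873052865/877608341874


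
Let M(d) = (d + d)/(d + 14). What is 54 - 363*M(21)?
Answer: -1908/5 ≈ -381.60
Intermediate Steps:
M(d) = 2*d/(14 + d) (M(d) = (2*d)/(14 + d) = 2*d/(14 + d))
54 - 363*M(21) = 54 - 726*21/(14 + 21) = 54 - 726*21/35 = 54 - 363*6/5 = 54 - 2178/5 = -1908/5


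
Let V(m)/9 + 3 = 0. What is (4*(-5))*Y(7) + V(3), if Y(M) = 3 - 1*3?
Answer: -27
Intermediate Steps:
V(m) = -27 (V(m) = -27 + 9*0 = -27 + 0 = -27)
Y(M) = 0 (Y(M) = 3 - 3 = 0)
(4*(-5))*Y(7) + V(3) = (4*(-5))*0 - 27 = -20*0 - 27 = 0 - 27 = -27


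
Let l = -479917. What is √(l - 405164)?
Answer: 31*I*√921 ≈ 940.79*I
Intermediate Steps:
√(l - 405164) = √(-479917 - 405164) = √(-885081) = 31*I*√921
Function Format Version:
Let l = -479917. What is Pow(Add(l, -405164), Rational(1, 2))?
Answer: Mul(31, I, Pow(921, Rational(1, 2))) ≈ Mul(940.79, I)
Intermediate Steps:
Pow(Add(l, -405164), Rational(1, 2)) = Pow(Add(-479917, -405164), Rational(1, 2)) = Pow(-885081, Rational(1, 2)) = Mul(31, I, Pow(921, Rational(1, 2)))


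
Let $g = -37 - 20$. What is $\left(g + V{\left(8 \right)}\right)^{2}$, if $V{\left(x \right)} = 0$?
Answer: $3249$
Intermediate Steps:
$g = -57$
$\left(g + V{\left(8 \right)}\right)^{2} = \left(-57 + 0\right)^{2} = \left(-57\right)^{2} = 3249$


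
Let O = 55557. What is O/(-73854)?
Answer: -6173/8206 ≈ -0.75225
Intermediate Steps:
O/(-73854) = 55557/(-73854) = 55557*(-1/73854) = -6173/8206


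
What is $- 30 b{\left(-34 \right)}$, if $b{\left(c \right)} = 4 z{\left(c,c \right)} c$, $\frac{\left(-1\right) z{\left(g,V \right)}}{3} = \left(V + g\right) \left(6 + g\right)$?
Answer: $-23304960$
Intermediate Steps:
$z{\left(g,V \right)} = - 3 \left(6 + g\right) \left(V + g\right)$ ($z{\left(g,V \right)} = - 3 \left(V + g\right) \left(6 + g\right) = - 3 \left(6 + g\right) \left(V + g\right)$)
$b{\left(c \right)} = c \left(- 144 c - 24 c^{2}\right)$ ($b{\left(c \right)} = 4 \left(- 18 c - 18 c - 3 c^{2} - 3 c c\right) c = 4 \left(- 18 c - 18 c - 3 c^{2} - 3 c^{2}\right) c = 4 \left(- 36 c - 6 c^{2}\right) c = \left(- 144 c - 24 c^{2}\right) c = c \left(- 144 c - 24 c^{2}\right)$)
$- 30 b{\left(-34 \right)} = - 30 \left(- 24 \left(-34\right)^{2} \left(6 - 34\right)\right) = - 30 \left(\left(-24\right) 1156 \left(-28\right)\right) = \left(-30\right) 776832 = -23304960$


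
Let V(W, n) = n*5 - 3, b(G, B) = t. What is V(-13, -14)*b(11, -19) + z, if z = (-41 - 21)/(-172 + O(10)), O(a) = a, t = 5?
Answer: -29534/81 ≈ -364.62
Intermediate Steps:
z = 31/81 (z = (-41 - 21)/(-172 + 10) = -62/(-162) = -62*(-1/162) = 31/81 ≈ 0.38272)
b(G, B) = 5
V(W, n) = -3 + 5*n (V(W, n) = 5*n - 3 = -3 + 5*n)
V(-13, -14)*b(11, -19) + z = (-3 + 5*(-14))*5 + 31/81 = (-3 - 70)*5 + 31/81 = -73*5 + 31/81 = -365 + 31/81 = -29534/81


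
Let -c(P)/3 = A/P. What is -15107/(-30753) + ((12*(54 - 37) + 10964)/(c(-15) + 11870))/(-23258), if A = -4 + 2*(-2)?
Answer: 5212151287433/10611139946427 ≈ 0.49120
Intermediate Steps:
A = -8 (A = -4 - 4 = -8)
c(P) = 24/P (c(P) = -(-24)/P = 24/P)
-15107/(-30753) + ((12*(54 - 37) + 10964)/(c(-15) + 11870))/(-23258) = -15107/(-30753) + ((12*(54 - 37) + 10964)/(24/(-15) + 11870))/(-23258) = -15107*(-1/30753) + ((12*17 + 10964)/(24*(-1/15) + 11870))*(-1/23258) = 15107/30753 + ((204 + 10964)/(-8/5 + 11870))*(-1/23258) = 15107/30753 + (11168/(59342/5))*(-1/23258) = 15107/30753 + (11168*(5/59342))*(-1/23258) = 15107/30753 + (27920/29671)*(-1/23258) = 15107/30753 - 13960/345044059 = 5212151287433/10611139946427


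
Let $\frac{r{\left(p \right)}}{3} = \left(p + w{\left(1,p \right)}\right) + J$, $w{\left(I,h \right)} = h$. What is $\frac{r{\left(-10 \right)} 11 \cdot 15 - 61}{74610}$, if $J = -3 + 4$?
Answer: $- \frac{4733}{37305} \approx -0.12687$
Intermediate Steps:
$J = 1$
$r{\left(p \right)} = 3 + 6 p$ ($r{\left(p \right)} = 3 \left(\left(p + p\right) + 1\right) = 3 \left(2 p + 1\right) = 3 \left(1 + 2 p\right) = 3 + 6 p$)
$\frac{r{\left(-10 \right)} 11 \cdot 15 - 61}{74610} = \frac{\left(3 + 6 \left(-10\right)\right) 11 \cdot 15 - 61}{74610} = \left(\left(3 - 60\right) 165 - 61\right) \frac{1}{74610} = \left(\left(-57\right) 165 - 61\right) \frac{1}{74610} = \left(-9405 - 61\right) \frac{1}{74610} = \left(-9466\right) \frac{1}{74610} = - \frac{4733}{37305}$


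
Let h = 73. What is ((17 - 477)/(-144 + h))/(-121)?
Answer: -460/8591 ≈ -0.053544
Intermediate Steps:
((17 - 477)/(-144 + h))/(-121) = ((17 - 477)/(-144 + 73))/(-121) = -460/(-71)*(-1/121) = -460*(-1/71)*(-1/121) = (460/71)*(-1/121) = -460/8591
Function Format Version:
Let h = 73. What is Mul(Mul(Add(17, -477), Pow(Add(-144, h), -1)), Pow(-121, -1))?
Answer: Rational(-460, 8591) ≈ -0.053544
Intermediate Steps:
Mul(Mul(Add(17, -477), Pow(Add(-144, h), -1)), Pow(-121, -1)) = Mul(Mul(Add(17, -477), Pow(Add(-144, 73), -1)), Pow(-121, -1)) = Mul(Mul(-460, Pow(-71, -1)), Rational(-1, 121)) = Mul(Mul(-460, Rational(-1, 71)), Rational(-1, 121)) = Mul(Rational(460, 71), Rational(-1, 121)) = Rational(-460, 8591)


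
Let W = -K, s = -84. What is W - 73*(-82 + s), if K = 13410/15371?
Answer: 186252368/15371 ≈ 12117.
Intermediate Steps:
K = 13410/15371 (K = 13410*(1/15371) = 13410/15371 ≈ 0.87242)
W = -13410/15371 (W = -1*13410/15371 = -13410/15371 ≈ -0.87242)
W - 73*(-82 + s) = -13410/15371 - 73*(-82 - 84) = -13410/15371 - 73*(-166) = -13410/15371 - 1*(-12118) = -13410/15371 + 12118 = 186252368/15371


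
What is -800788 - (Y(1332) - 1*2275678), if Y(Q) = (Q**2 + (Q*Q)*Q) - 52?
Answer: -2363565650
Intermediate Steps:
Y(Q) = -52 + Q**2 + Q**3 (Y(Q) = (Q**2 + Q**2*Q) - 52 = (Q**2 + Q**3) - 52 = -52 + Q**2 + Q**3)
-800788 - (Y(1332) - 1*2275678) = -800788 - ((-52 + 1332**2 + 1332**3) - 1*2275678) = -800788 - ((-52 + 1774224 + 2363266368) - 2275678) = -800788 - (2365040540 - 2275678) = -800788 - 1*2362764862 = -800788 - 2362764862 = -2363565650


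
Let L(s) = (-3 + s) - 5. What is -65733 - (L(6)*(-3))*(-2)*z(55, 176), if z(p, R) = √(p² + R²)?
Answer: -65733 + 132*√281 ≈ -63520.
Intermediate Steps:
z(p, R) = √(R² + p²)
L(s) = -8 + s
-65733 - (L(6)*(-3))*(-2)*z(55, 176) = -65733 - ((-8 + 6)*(-3))*(-2)*√(176² + 55²) = -65733 - -2*(-3)*(-2)*√(30976 + 3025) = -65733 - 6*(-2)*√34001 = -65733 - (-12)*11*√281 = -65733 - (-132)*√281 = -65733 + 132*√281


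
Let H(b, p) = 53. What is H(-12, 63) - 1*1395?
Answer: -1342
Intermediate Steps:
H(-12, 63) - 1*1395 = 53 - 1*1395 = 53 - 1395 = -1342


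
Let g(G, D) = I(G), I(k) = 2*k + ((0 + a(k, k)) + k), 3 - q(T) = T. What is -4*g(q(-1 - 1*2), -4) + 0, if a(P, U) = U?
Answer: -96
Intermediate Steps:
q(T) = 3 - T
I(k) = 4*k (I(k) = 2*k + ((0 + k) + k) = 2*k + (k + k) = 2*k + 2*k = 4*k)
g(G, D) = 4*G
-4*g(q(-1 - 1*2), -4) + 0 = -16*(3 - (-1 - 1*2)) + 0 = -16*(3 - (-1 - 2)) + 0 = -16*(3 - 1*(-3)) + 0 = -16*(3 + 3) + 0 = -16*6 + 0 = -4*24 + 0 = -96 + 0 = -96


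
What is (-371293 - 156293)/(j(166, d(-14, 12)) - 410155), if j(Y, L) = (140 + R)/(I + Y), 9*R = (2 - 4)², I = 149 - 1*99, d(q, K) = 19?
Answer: 128203398/99667507 ≈ 1.2863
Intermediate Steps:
I = 50 (I = 149 - 99 = 50)
R = 4/9 (R = (2 - 4)²/9 = (⅑)*(-2)² = (⅑)*4 = 4/9 ≈ 0.44444)
j(Y, L) = 1264/(9*(50 + Y)) (j(Y, L) = (140 + 4/9)/(50 + Y) = 1264/(9*(50 + Y)))
(-371293 - 156293)/(j(166, d(-14, 12)) - 410155) = (-371293 - 156293)/(1264/(9*(50 + 166)) - 410155) = -527586/((1264/9)/216 - 410155) = -527586/((1264/9)*(1/216) - 410155) = -527586/(158/243 - 410155) = -527586/(-99667507/243) = -527586*(-243/99667507) = 128203398/99667507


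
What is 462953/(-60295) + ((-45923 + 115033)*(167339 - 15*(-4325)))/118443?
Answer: 967577990172121/7141520685 ≈ 1.3549e+5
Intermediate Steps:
462953/(-60295) + ((-45923 + 115033)*(167339 - 15*(-4325)))/118443 = 462953*(-1/60295) + (69110*(167339 + 64875))*(1/118443) = -462953/60295 + (69110*232214)*(1/118443) = -462953/60295 + 16048309540*(1/118443) = -462953/60295 + 16048309540/118443 = 967577990172121/7141520685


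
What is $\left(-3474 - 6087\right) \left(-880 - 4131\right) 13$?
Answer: $622832223$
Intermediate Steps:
$\left(-3474 - 6087\right) \left(-880 - 4131\right) 13 = \left(-9561\right) \left(-5011\right) 13 = 47910171 \cdot 13 = 622832223$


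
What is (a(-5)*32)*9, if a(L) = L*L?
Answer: 7200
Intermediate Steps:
a(L) = L²
(a(-5)*32)*9 = ((-5)²*32)*9 = (25*32)*9 = 800*9 = 7200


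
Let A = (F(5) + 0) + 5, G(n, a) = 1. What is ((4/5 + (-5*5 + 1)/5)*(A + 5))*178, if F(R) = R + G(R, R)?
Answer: -11392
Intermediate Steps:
F(R) = 1 + R (F(R) = R + 1 = 1 + R)
A = 11 (A = ((1 + 5) + 0) + 5 = (6 + 0) + 5 = 6 + 5 = 11)
((4/5 + (-5*5 + 1)/5)*(A + 5))*178 = ((4/5 + (-5*5 + 1)/5)*(11 + 5))*178 = ((4*(1/5) + (-25 + 1)*(1/5))*16)*178 = ((4/5 - 24*1/5)*16)*178 = ((4/5 - 24/5)*16)*178 = -4*16*178 = -64*178 = -11392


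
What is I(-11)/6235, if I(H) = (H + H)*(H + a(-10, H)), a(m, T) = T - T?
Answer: 242/6235 ≈ 0.038813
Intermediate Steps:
a(m, T) = 0
I(H) = 2*H² (I(H) = (H + H)*(H + 0) = (2*H)*H = 2*H²)
I(-11)/6235 = (2*(-11)²)/6235 = (2*121)*(1/6235) = 242*(1/6235) = 242/6235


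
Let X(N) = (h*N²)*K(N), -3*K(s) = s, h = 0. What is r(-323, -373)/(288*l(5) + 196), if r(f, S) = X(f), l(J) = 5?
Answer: 0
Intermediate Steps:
K(s) = -s/3
X(N) = 0 (X(N) = (0*N²)*(-N/3) = 0*(-N/3) = 0)
r(f, S) = 0
r(-323, -373)/(288*l(5) + 196) = 0/(288*5 + 196) = 0/(1440 + 196) = 0/1636 = 0*(1/1636) = 0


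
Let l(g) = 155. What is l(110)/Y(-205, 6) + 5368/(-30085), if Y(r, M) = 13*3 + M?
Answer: 80393/24615 ≈ 3.2660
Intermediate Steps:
Y(r, M) = 39 + M
l(110)/Y(-205, 6) + 5368/(-30085) = 155/(39 + 6) + 5368/(-30085) = 155/45 + 5368*(-1/30085) = 155*(1/45) - 488/2735 = 31/9 - 488/2735 = 80393/24615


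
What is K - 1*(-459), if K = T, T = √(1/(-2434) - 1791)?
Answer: 459 + I*√10610524030/2434 ≈ 459.0 + 42.32*I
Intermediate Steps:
T = I*√10610524030/2434 (T = √(-1/2434 - 1791) = √(-4359295/2434) = I*√10610524030/2434 ≈ 42.32*I)
K = I*√10610524030/2434 ≈ 42.32*I
K - 1*(-459) = I*√10610524030/2434 - 1*(-459) = I*√10610524030/2434 + 459 = 459 + I*√10610524030/2434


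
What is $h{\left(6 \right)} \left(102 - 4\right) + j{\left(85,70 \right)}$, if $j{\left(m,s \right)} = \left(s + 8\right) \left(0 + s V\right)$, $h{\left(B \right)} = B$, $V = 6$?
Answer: $33348$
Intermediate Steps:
$j{\left(m,s \right)} = 6 s \left(8 + s\right)$ ($j{\left(m,s \right)} = \left(s + 8\right) \left(0 + s 6\right) = \left(8 + s\right) \left(0 + 6 s\right) = \left(8 + s\right) 6 s = 6 s \left(8 + s\right)$)
$h{\left(6 \right)} \left(102 - 4\right) + j{\left(85,70 \right)} = 6 \left(102 - 4\right) + 6 \cdot 70 \left(8 + 70\right) = 6 \cdot 98 + 6 \cdot 70 \cdot 78 = 588 + 32760 = 33348$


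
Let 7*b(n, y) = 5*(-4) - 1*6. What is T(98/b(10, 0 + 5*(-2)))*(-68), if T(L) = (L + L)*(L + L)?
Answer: -32000528/169 ≈ -1.8935e+5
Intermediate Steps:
b(n, y) = -26/7 (b(n, y) = (5*(-4) - 1*6)/7 = (-20 - 6)/7 = (⅐)*(-26) = -26/7)
T(L) = 4*L² (T(L) = (2*L)*(2*L) = 4*L²)
T(98/b(10, 0 + 5*(-2)))*(-68) = (4*(98/(-26/7))²)*(-68) = (4*(98*(-7/26))²)*(-68) = (4*(-343/13)²)*(-68) = (4*(117649/169))*(-68) = (470596/169)*(-68) = -32000528/169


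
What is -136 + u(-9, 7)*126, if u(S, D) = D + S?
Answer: -388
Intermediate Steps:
-136 + u(-9, 7)*126 = -136 + (7 - 9)*126 = -136 - 2*126 = -136 - 252 = -388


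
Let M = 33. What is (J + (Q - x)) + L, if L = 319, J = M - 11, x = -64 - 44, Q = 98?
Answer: 547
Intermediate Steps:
x = -108
J = 22 (J = 33 - 11 = 22)
(J + (Q - x)) + L = (22 + (98 - 1*(-108))) + 319 = (22 + (98 + 108)) + 319 = (22 + 206) + 319 = 228 + 319 = 547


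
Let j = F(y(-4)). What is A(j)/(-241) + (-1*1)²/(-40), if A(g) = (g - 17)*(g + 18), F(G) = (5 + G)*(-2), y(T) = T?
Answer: 11919/9640 ≈ 1.2364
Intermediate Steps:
F(G) = -10 - 2*G
j = -2 (j = -10 - 2*(-4) = -10 + 8 = -2)
A(g) = (-17 + g)*(18 + g)
A(j)/(-241) + (-1*1)²/(-40) = (-306 - 2 + (-2)²)/(-241) + (-1*1)²/(-40) = (-306 - 2 + 4)*(-1/241) + (-1)²*(-1/40) = -304*(-1/241) + 1*(-1/40) = 304/241 - 1/40 = 11919/9640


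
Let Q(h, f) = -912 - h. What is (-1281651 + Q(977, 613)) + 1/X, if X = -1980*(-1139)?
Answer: -2894665078799/2255220 ≈ -1.2835e+6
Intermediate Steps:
X = 2255220
(-1281651 + Q(977, 613)) + 1/X = (-1281651 + (-912 - 1*977)) + 1/2255220 = (-1281651 + (-912 - 977)) + 1/2255220 = (-1281651 - 1889) + 1/2255220 = -1283540 + 1/2255220 = -2894665078799/2255220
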